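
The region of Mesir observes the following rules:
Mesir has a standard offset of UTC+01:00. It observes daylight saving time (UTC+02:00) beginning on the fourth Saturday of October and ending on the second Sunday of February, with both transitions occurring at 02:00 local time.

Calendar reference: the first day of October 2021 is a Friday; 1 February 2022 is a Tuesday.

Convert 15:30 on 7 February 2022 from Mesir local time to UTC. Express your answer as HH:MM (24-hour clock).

1 October 2021 is a Friday, so the first Saturday is October 2 and the fourth is October 23.
1 February 2022 is a Tuesday, so the first Sunday is February 6 and the second is February 13.
Daylight saving runs 23 October 2021 – 13 February 2022; 7 February 2022 is inside that window, so Mesir is at UTC+02:00.
15:30 local − 2h = 13:30 UTC.

13:30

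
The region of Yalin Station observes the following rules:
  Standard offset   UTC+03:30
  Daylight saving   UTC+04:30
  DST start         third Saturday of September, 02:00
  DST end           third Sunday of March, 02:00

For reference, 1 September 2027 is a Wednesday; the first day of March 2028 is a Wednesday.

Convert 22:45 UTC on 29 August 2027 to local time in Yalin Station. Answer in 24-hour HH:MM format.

1 September 2027 is a Wednesday, so the first Saturday is September 4 and the third is September 18.
1 March 2028 is a Wednesday, so the first Sunday is March 5 and the third is March 19.
At the standard offset (UTC+03:30), 22:45 UTC + 3h30m = 02:15 Yalin Station standard time (rolling into the next day, 30 August 2027).
Daylight saving runs 18 September 2027 – 19 March 2028; the standard-time date in Yalin Station, 30 August 2027, is outside that window, so Yalin Station is on standard time at UTC+03:30.
22:45 UTC + 3h30m = 02:15 local (rolling into the next day, 30 August 2027).

02:15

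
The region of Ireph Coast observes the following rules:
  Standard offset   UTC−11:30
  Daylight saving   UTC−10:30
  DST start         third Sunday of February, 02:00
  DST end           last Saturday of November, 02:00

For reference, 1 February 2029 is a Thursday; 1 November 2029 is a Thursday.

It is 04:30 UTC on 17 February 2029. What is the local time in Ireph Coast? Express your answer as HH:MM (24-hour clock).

17:00

1 February 2029 is a Thursday, so the first Sunday is February 4 and the third is February 18.
1 November 2029 is a Thursday, so Saturdays fall on 3, 10, 17, 24; the last is November 24.
At the standard offset (UTC−11:30), 04:30 UTC − 11h30m = 17:00 Ireph Coast standard time (rolling into the previous day, 16 February 2029).
The standard-time date in Ireph Coast, 16 February 2029, does not fall between 18 February and 24 November, so daylight saving is not in effect and Ireph Coast is at UTC−11:30.
04:30 UTC − 11h30m = 17:00 local (rolling into the previous day, 16 February 2029).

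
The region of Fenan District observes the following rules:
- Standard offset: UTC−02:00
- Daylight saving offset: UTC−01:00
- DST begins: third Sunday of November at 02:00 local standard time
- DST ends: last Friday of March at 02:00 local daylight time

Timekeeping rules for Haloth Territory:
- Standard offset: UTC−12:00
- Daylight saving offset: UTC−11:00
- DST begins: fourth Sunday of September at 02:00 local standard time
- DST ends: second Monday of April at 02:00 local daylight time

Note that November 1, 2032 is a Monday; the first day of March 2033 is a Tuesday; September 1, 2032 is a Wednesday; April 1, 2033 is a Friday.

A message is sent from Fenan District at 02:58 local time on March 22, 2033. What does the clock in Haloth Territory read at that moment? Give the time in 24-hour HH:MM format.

1 November 2032 is a Monday, so the first Sunday is November 7 and the third is November 21.
1 March 2033 is a Tuesday, so Fridays fall on 4, 11, 18, 25; the last is March 25.
March 22, 2033 lies within the daylight-saving period (21 November 2032 – 25 March 2033), so Fenan District is on daylight time, UTC−01:00.
02:58 Fenan District + 1h = 03:58 UTC.
1 September 2032 is a Wednesday, so the first Sunday is September 5 and the fourth is September 26.
1 April 2033 is a Friday, so the first Monday is April 4 and the second is April 11.
At the standard offset (UTC−12:00), 03:58 UTC − 12h = 15:58 Haloth Territory standard time (rolling into the previous day, 21 March 2033).
Daylight saving runs 26 September 2032 – 11 April 2033; the standard-time date in Haloth Territory, March 21, 2033, is inside that window, so Haloth Territory is at UTC−11:00.
03:58 UTC − 11h = 16:58 Haloth Territory (rolling into the previous day, 21 March 2033).

16:58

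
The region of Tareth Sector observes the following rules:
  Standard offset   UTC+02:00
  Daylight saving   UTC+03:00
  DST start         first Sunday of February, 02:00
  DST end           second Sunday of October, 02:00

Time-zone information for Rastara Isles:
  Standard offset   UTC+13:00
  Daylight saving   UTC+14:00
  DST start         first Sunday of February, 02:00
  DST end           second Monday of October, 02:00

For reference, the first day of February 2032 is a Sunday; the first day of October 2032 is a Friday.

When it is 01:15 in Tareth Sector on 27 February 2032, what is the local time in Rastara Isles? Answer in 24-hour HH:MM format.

12:15

1 February 2032 is a Sunday, so the first Sunday is February 1.
1 October 2032 is a Friday, so the first Sunday is October 3 and the second is October 10.
27 February 2032 lies within the daylight-saving period (1 February – 10 October), so Tareth Sector is on daylight time, UTC+03:00.
01:15 Tareth Sector − 3h = 22:15 UTC (rolling into the previous day, 26 February 2032).
1 February 2032 is a Sunday, so the first Sunday is February 1.
1 October 2032 is a Friday, so the first Monday is October 4 and the second is October 11.
At the standard offset (UTC+13:00), 22:15 UTC + 13h = 11:15 Rastara Isles standard time (rolling into the next day, 27 February 2032).
The standard-time date in Rastara Isles, 27 February 2032, falls between 1 February and 11 October, so daylight saving is in effect and Rastara Isles is at UTC+14:00.
22:15 UTC + 14h = 12:15 Rastara Isles (rolling into the next day, 27 February 2032).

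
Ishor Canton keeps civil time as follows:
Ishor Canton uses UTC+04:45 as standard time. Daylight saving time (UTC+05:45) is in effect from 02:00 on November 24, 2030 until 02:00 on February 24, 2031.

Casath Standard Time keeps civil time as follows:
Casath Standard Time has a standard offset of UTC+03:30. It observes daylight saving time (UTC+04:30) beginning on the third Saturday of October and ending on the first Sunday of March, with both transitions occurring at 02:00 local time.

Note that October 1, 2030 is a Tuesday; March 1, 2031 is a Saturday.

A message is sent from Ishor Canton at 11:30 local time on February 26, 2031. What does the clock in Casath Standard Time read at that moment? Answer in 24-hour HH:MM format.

February 26, 2031 does not fall between 24 November 2030 and 24 February 2031, so daylight saving is not in effect and Ishor Canton is at UTC+04:45.
11:30 Ishor Canton − 4h45m = 06:45 UTC.
1 October 2030 is a Tuesday, so the first Saturday is October 5 and the third is October 19.
1 March 2031 is a Saturday, so the first Sunday is March 2.
At the standard offset (UTC+03:30), 06:45 UTC + 3h30m = 10:15 Casath Standard Time standard time.
The standard-time date in Casath Standard Time, February 26, 2031, falls between 19 October 2030 and 2 March 2031, so daylight saving is in effect and Casath Standard Time is at UTC+04:30.
06:45 UTC + 4h30m = 11:15 Casath Standard Time.

11:15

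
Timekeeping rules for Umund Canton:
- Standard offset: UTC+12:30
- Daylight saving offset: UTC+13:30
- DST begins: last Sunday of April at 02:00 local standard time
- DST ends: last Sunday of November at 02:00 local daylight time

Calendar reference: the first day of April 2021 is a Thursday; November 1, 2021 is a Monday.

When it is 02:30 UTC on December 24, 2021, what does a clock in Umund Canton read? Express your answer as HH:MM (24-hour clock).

15:00

1 April 2021 is a Thursday, so Sundays fall on 4, 11, 18, 25; the last is April 25.
1 November 2021 is a Monday, so Sundays fall on 7, 14, 21, 28; the last is November 28.
At the standard offset (UTC+12:30), 02:30 UTC + 12h30m = 15:00 Umund Canton standard time.
Daylight saving runs 25 April – 28 November; the standard-time date in Umund Canton, December 24, 2021, is outside that window, so Umund Canton is on standard time at UTC+12:30.
02:30 UTC + 12h30m = 15:00 local.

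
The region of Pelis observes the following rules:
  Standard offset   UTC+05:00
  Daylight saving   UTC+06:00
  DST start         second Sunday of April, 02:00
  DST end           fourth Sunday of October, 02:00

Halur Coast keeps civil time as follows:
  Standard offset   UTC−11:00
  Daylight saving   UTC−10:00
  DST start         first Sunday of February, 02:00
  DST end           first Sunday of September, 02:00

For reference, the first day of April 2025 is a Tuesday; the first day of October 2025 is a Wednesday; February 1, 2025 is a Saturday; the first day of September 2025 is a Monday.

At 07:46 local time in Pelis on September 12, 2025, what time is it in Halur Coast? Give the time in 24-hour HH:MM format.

14:46

1 April 2025 is a Tuesday, so the first Sunday is April 6 and the second is April 13.
1 October 2025 is a Wednesday, so the first Sunday is October 5 and the fourth is October 26.
September 12, 2025 falls between 13 April and 26 October, so daylight saving is in effect and Pelis is at UTC+06:00.
07:46 Pelis − 6h = 01:46 UTC.
1 February 2025 is a Saturday, so the first Sunday is February 2.
1 September 2025 is a Monday, so the first Sunday is September 7.
At the standard offset (UTC−11:00), 01:46 UTC − 11h = 14:46 Halur Coast standard time (rolling into the previous day, 11 September 2025).
The standard-time date in Halur Coast, September 11, 2025, does not fall between 2 February and 7 September, so daylight saving is not in effect and Halur Coast is at UTC−11:00.
01:46 UTC − 11h = 14:46 Halur Coast (rolling into the previous day, 11 September 2025).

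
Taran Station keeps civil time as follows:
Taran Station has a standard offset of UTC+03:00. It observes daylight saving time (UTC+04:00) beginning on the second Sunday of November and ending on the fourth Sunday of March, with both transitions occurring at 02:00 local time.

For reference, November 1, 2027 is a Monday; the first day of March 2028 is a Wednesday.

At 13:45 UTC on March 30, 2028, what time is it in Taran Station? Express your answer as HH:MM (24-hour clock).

16:45

1 November 2027 is a Monday, so the first Sunday is November 7 and the second is November 14.
1 March 2028 is a Wednesday, so the first Sunday is March 5 and the fourth is March 26.
At the standard offset (UTC+03:00), 13:45 UTC + 3h = 16:45 Taran Station standard time.
The standard-time date in Taran Station, March 30, 2028, does not fall between 14 November 2027 and 26 March 2028, so daylight saving is not in effect and Taran Station is at UTC+03:00.
13:45 UTC + 3h = 16:45 local.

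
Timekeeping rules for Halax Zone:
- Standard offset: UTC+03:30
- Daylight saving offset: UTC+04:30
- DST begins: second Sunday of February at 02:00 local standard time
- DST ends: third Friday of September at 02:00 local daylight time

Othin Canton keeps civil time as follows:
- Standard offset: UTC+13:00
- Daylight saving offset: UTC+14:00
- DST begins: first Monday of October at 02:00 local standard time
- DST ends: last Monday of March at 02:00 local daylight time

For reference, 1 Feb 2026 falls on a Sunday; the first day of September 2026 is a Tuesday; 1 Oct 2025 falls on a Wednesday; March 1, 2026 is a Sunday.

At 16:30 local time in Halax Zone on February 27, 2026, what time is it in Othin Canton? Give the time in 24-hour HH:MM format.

02:00

1 February 2026 is a Sunday, so the first Sunday is February 1 and the second is February 8.
1 September 2026 is a Tuesday, so the first Friday is September 4 and the third is September 18.
Daylight saving runs 8 February – 18 September; February 27, 2026 is inside that window, so Halax Zone is at UTC+04:30.
16:30 Halax Zone − 4h30m = 12:00 UTC.
1 October 2025 is a Wednesday, so the first Monday is October 6.
1 March 2026 is a Sunday, so Mondays fall on 2, 9, 16, 23, 30; the last is March 30.
At the standard offset (UTC+13:00), 12:00 UTC + 13h = 01:00 Othin Canton standard time (rolling into the next day, 28 February 2026).
The standard-time date in Othin Canton, February 28, 2026, falls between 6 October 2025 and 30 March 2026, so daylight saving is in effect and Othin Canton is at UTC+14:00.
12:00 UTC + 14h = 02:00 Othin Canton (rolling into the next day, 28 February 2026).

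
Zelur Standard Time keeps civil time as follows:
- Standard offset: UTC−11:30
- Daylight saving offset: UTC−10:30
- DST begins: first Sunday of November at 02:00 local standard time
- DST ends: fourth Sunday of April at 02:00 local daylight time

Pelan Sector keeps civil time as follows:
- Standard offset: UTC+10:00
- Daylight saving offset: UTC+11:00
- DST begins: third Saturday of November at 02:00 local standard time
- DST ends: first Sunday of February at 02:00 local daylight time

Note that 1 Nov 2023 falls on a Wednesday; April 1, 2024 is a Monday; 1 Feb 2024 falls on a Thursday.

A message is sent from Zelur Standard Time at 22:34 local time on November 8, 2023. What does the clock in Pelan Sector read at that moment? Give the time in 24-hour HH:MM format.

1 November 2023 is a Wednesday, so the first Sunday is November 5.
1 April 2024 is a Monday, so the first Sunday is April 7 and the fourth is April 28.
November 8, 2023 lies within the daylight-saving period (5 November 2023 – 28 April 2024), so Zelur Standard Time is on daylight time, UTC−10:30.
22:34 Zelur Standard Time + 10h30m = 09:04 UTC (rolling into the next day, 9 November 2023).
1 November 2023 is a Wednesday, so the first Saturday is November 4 and the third is November 18.
1 February 2024 is a Thursday, so the first Sunday is February 4.
At the standard offset (UTC+10:00), 09:04 UTC + 10h = 19:04 Pelan Sector standard time.
Daylight saving runs 18 November 2023 – 4 February 2024; the standard-time date in Pelan Sector, November 9, 2023, is outside that window, so Pelan Sector is on standard time at UTC+10:00.
09:04 UTC + 10h = 19:04 Pelan Sector.

19:04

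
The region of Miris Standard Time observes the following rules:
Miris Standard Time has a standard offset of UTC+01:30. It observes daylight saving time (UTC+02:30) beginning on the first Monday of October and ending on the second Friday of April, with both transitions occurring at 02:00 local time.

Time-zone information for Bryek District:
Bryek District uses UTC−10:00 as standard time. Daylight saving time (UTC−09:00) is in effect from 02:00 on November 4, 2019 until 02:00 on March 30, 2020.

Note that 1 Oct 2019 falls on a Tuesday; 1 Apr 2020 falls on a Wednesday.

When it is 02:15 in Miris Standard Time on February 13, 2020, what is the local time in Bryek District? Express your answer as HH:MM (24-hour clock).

14:45

1 October 2019 is a Tuesday, so the first Monday is October 7.
1 April 2020 is a Wednesday, so the first Friday is April 3 and the second is April 10.
February 13, 2020 falls between 7 October 2019 and 10 April 2020, so daylight saving is in effect and Miris Standard Time is at UTC+02:30.
02:15 Miris Standard Time − 2h30m = 23:45 UTC (rolling into the previous day, 12 February 2020).
At the standard offset (UTC−10:00), 23:45 UTC − 10h = 13:45 Bryek District standard time.
The standard-time date in Bryek District, February 12, 2020, falls between 4 November 2019 and 30 March 2020, so daylight saving is in effect and Bryek District is at UTC−09:00.
23:45 UTC − 9h = 14:45 Bryek District.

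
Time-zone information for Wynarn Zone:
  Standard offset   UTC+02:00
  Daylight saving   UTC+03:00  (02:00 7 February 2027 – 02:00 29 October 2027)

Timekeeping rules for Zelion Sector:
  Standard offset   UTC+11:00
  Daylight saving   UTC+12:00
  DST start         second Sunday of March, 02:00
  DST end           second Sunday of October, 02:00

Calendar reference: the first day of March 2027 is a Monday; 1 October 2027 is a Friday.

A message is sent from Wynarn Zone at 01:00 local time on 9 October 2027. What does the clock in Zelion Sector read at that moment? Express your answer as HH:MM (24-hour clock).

10:00

Daylight saving runs 7 February – 29 October; 9 October 2027 is inside that window, so Wynarn Zone is at UTC+03:00.
01:00 Wynarn Zone − 3h = 22:00 UTC (rolling into the previous day, 8 October 2027).
1 March 2027 is a Monday, so the first Sunday is March 7 and the second is March 14.
1 October 2027 is a Friday, so the first Sunday is October 3 and the second is October 10.
At the standard offset (UTC+11:00), 22:00 UTC + 11h = 09:00 Zelion Sector standard time (rolling into the next day, 9 October 2027).
Daylight saving runs 14 March – 10 October; the standard-time date in Zelion Sector, 9 October 2027, is inside that window, so Zelion Sector is at UTC+12:00.
22:00 UTC + 12h = 10:00 Zelion Sector (rolling into the next day, 9 October 2027).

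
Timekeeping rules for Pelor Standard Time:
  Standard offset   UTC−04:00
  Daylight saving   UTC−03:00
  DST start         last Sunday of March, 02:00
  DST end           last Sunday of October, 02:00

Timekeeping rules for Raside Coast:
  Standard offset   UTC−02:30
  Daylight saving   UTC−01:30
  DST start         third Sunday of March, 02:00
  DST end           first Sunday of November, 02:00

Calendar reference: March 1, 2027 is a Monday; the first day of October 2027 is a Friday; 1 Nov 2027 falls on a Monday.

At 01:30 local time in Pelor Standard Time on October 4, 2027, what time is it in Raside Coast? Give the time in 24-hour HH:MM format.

03:00

1 March 2027 is a Monday, so Sundays fall on 7, 14, 21, 28; the last is March 28.
1 October 2027 is a Friday, so Sundays fall on 3, 10, 17, 24, 31; the last is October 31.
October 4, 2027 lies within the daylight-saving period (28 March – 31 October), so Pelor Standard Time is on daylight time, UTC−03:00.
01:30 Pelor Standard Time + 3h = 04:30 UTC.
1 March 2027 is a Monday, so the first Sunday is March 7 and the third is March 21.
1 November 2027 is a Monday, so the first Sunday is November 7.
At the standard offset (UTC−02:30), 04:30 UTC − 2h30m = 02:00 Raside Coast standard time.
Daylight saving runs 21 March – 7 November; the standard-time date in Raside Coast, October 4, 2027, is inside that window, so Raside Coast is at UTC−01:30.
04:30 UTC − 1h30m = 03:00 Raside Coast.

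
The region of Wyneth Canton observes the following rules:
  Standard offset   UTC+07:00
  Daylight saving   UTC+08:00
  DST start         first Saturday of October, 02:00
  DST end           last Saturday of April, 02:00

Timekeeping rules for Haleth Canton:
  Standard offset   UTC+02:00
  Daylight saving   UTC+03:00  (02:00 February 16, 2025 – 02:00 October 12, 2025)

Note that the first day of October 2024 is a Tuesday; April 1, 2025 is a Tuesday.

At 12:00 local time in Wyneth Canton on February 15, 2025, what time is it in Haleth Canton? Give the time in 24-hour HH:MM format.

06:00

1 October 2024 is a Tuesday, so the first Saturday is October 5.
1 April 2025 is a Tuesday, so Saturdays fall on 5, 12, 19, 26; the last is April 26.
Daylight saving runs 5 October 2024 – 26 April 2025; February 15, 2025 is inside that window, so Wyneth Canton is at UTC+08:00.
12:00 Wyneth Canton − 8h = 04:00 UTC.
At the standard offset (UTC+02:00), 04:00 UTC + 2h = 06:00 Haleth Canton standard time.
Daylight saving runs 16 February – 12 October; the standard-time date in Haleth Canton, February 15, 2025, is outside that window, so Haleth Canton is on standard time at UTC+02:00.
04:00 UTC + 2h = 06:00 Haleth Canton.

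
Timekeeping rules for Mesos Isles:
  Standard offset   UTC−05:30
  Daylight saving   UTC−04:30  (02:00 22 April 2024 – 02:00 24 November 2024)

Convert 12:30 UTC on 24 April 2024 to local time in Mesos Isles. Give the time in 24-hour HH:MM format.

At the standard offset (UTC−05:30), 12:30 UTC − 5h30m = 07:00 Mesos Isles standard time.
The standard-time date in Mesos Isles, 24 April 2024, falls between 22 April and 24 November, so daylight saving is in effect and Mesos Isles is at UTC−04:30.
12:30 UTC − 4h30m = 08:00 local.

08:00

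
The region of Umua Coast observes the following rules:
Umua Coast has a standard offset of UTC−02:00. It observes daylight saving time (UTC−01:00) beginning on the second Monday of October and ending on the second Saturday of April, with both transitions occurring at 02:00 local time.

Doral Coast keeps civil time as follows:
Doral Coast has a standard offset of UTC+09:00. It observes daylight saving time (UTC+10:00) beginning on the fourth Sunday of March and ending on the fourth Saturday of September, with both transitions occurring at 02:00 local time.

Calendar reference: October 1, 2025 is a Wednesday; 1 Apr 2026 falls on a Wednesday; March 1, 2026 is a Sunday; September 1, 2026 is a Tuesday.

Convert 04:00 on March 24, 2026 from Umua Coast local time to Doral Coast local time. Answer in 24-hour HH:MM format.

15:00

1 October 2025 is a Wednesday, so the first Monday is October 6 and the second is October 13.
1 April 2026 is a Wednesday, so the first Saturday is April 4 and the second is April 11.
Daylight saving runs 13 October 2025 – 11 April 2026; March 24, 2026 is inside that window, so Umua Coast is at UTC−01:00.
04:00 Umua Coast + 1h = 05:00 UTC.
1 March 2026 is a Sunday, so the first Sunday is March 1 and the fourth is March 22.
1 September 2026 is a Tuesday, so the first Saturday is September 5 and the fourth is September 26.
At the standard offset (UTC+09:00), 05:00 UTC + 9h = 14:00 Doral Coast standard time.
The standard-time date in Doral Coast, March 24, 2026, falls between 22 March and 26 September, so daylight saving is in effect and Doral Coast is at UTC+10:00.
05:00 UTC + 10h = 15:00 Doral Coast.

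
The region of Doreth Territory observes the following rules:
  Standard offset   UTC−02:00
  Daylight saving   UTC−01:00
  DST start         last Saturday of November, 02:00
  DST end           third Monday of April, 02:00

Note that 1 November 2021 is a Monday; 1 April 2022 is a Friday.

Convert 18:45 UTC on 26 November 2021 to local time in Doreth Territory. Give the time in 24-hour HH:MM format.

1 November 2021 is a Monday, so Saturdays fall on 6, 13, 20, 27; the last is November 27.
1 April 2022 is a Friday, so the first Monday is April 4 and the third is April 18.
At the standard offset (UTC−02:00), 18:45 UTC − 2h = 16:45 Doreth Territory standard time.
The standard-time date in Doreth Territory, 26 November 2021, is outside the daylight-saving period (27 November 2021 – 18 April 2022), so Doreth Territory is on standard time, UTC−02:00.
18:45 UTC − 2h = 16:45 local.

16:45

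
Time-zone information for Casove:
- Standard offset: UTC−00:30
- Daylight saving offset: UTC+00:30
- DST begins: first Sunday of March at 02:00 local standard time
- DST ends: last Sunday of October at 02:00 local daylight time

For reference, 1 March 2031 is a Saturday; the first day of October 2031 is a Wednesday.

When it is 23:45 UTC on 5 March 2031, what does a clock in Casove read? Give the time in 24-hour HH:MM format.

1 March 2031 is a Saturday, so the first Sunday is March 2.
1 October 2031 is a Wednesday, so Sundays fall on 5, 12, 19, 26; the last is October 26.
At the standard offset (UTC−00:30), 23:45 UTC − 0h30m = 23:15 Casove standard time.
The standard-time date in Casove, 5 March 2031, falls between 2 March and 26 October, so daylight saving is in effect and Casove is at UTC+00:30.
23:45 UTC + 0h30m = 00:15 local (rolling into the next day, 6 March 2031).

00:15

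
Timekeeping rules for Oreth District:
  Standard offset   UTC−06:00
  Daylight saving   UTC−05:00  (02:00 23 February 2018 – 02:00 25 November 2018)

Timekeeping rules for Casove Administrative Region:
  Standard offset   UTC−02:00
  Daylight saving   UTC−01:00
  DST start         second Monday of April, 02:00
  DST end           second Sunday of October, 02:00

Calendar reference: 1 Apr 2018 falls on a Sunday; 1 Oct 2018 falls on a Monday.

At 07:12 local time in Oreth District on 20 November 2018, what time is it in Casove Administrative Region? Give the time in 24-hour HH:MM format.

10:12

20 November 2018 falls between 23 February and 25 November, so daylight saving is in effect and Oreth District is at UTC−05:00.
07:12 Oreth District + 5h = 12:12 UTC.
1 April 2018 is a Sunday, so the first Monday is April 2 and the second is April 9.
1 October 2018 is a Monday, so the first Sunday is October 7 and the second is October 14.
At the standard offset (UTC−02:00), 12:12 UTC − 2h = 10:12 Casove Administrative Region standard time.
The standard-time date in Casove Administrative Region, 20 November 2018, does not fall between 9 April and 14 October, so daylight saving is not in effect and Casove Administrative Region is at UTC−02:00.
12:12 UTC − 2h = 10:12 Casove Administrative Region.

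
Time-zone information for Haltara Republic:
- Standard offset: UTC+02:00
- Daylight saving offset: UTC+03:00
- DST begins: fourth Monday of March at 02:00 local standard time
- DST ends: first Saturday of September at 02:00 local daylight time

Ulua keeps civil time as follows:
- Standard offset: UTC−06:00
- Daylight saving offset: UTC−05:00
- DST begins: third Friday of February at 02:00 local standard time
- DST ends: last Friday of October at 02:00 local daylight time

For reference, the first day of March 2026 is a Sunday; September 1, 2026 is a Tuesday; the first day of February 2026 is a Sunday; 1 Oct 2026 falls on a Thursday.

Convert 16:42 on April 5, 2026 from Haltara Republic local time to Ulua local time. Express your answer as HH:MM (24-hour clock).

1 March 2026 is a Sunday, so the first Monday is March 2 and the fourth is March 23.
1 September 2026 is a Tuesday, so the first Saturday is September 5.
Daylight saving runs 23 March – 5 September; April 5, 2026 is inside that window, so Haltara Republic is at UTC+03:00.
16:42 Haltara Republic − 3h = 13:42 UTC.
1 February 2026 is a Sunday, so the first Friday is February 6 and the third is February 20.
1 October 2026 is a Thursday, so Fridays fall on 2, 9, 16, 23, 30; the last is October 30.
At the standard offset (UTC−06:00), 13:42 UTC − 6h = 07:42 Ulua standard time.
The standard-time date in Ulua, April 5, 2026, lies within the daylight-saving period (20 February – 30 October), so Ulua is on daylight time, UTC−05:00.
13:42 UTC − 5h = 08:42 Ulua.

08:42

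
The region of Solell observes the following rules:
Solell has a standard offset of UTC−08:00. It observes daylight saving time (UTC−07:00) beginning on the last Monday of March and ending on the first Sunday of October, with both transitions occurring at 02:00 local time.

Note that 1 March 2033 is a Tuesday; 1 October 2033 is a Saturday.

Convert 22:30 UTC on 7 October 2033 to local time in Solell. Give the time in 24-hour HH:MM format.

14:30

1 March 2033 is a Tuesday, so Mondays fall on 7, 14, 21, 28; the last is March 28.
1 October 2033 is a Saturday, so the first Sunday is October 2.
At the standard offset (UTC−08:00), 22:30 UTC − 8h = 14:30 Solell standard time.
The standard-time date in Solell, 7 October 2033, is outside the daylight-saving period (28 March – 2 October), so Solell is on standard time, UTC−08:00.
22:30 UTC − 8h = 14:30 local.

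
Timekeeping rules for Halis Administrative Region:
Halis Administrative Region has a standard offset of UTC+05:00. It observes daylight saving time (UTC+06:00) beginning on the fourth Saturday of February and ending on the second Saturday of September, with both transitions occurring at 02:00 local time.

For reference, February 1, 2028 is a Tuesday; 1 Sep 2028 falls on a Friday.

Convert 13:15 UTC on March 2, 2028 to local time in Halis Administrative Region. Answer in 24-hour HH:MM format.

19:15

1 February 2028 is a Tuesday, so the first Saturday is February 5 and the fourth is February 26.
1 September 2028 is a Friday, so the first Saturday is September 2 and the second is September 9.
At the standard offset (UTC+05:00), 13:15 UTC + 5h = 18:15 Halis Administrative Region standard time.
Daylight saving runs 26 February – 9 September; the standard-time date in Halis Administrative Region, March 2, 2028, is inside that window, so Halis Administrative Region is at UTC+06:00.
13:15 UTC + 6h = 19:15 local.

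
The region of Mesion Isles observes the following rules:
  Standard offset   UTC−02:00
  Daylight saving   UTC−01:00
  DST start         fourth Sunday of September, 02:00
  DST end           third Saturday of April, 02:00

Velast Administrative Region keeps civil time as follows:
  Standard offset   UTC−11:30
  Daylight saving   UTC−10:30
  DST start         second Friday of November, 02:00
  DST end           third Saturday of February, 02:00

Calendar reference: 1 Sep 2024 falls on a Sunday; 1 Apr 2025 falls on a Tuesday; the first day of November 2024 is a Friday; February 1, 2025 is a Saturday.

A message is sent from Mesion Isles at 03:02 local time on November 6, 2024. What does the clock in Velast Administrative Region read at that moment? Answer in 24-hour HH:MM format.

16:32

1 September 2024 is a Sunday, so the first Sunday is September 1 and the fourth is September 22.
1 April 2025 is a Tuesday, so the first Saturday is April 5 and the third is April 19.
Daylight saving runs 22 September 2024 – 19 April 2025; November 6, 2024 is inside that window, so Mesion Isles is at UTC−01:00.
03:02 Mesion Isles + 1h = 04:02 UTC.
1 November 2024 is a Friday, so the first Friday is November 1 and the second is November 8.
1 February 2025 is a Saturday, so the first Saturday is February 1 and the third is February 15.
At the standard offset (UTC−11:30), 04:02 UTC − 11h30m = 16:32 Velast Administrative Region standard time (rolling into the previous day, 5 November 2024).
The standard-time date in Velast Administrative Region, November 5, 2024, does not fall between 8 November 2024 and 15 February 2025, so daylight saving is not in effect and Velast Administrative Region is at UTC−11:30.
04:02 UTC − 11h30m = 16:32 Velast Administrative Region (rolling into the previous day, 5 November 2024).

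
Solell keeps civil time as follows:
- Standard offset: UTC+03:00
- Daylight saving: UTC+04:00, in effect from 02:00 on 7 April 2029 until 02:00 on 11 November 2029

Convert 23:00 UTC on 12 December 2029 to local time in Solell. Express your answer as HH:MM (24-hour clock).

02:00

At the standard offset (UTC+03:00), 23:00 UTC + 3h = 02:00 Solell standard time (rolling into the next day, 13 December 2029).
The standard-time date in Solell, 13 December 2029, does not fall between 7 April and 11 November, so daylight saving is not in effect and Solell is at UTC+03:00.
23:00 UTC + 3h = 02:00 local (rolling into the next day, 13 December 2029).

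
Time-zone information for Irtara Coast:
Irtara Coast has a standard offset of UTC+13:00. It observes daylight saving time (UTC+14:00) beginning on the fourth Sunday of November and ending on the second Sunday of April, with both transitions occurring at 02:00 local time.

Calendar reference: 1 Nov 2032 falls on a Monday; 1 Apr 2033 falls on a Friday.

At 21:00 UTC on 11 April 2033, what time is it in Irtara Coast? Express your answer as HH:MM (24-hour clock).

1 November 2032 is a Monday, so the first Sunday is November 7 and the fourth is November 28.
1 April 2033 is a Friday, so the first Sunday is April 3 and the second is April 10.
At the standard offset (UTC+13:00), 21:00 UTC + 13h = 10:00 Irtara Coast standard time (rolling into the next day, 12 April 2033).
The standard-time date in Irtara Coast, 12 April 2033, does not fall between 28 November 2032 and 10 April 2033, so daylight saving is not in effect and Irtara Coast is at UTC+13:00.
21:00 UTC + 13h = 10:00 local (rolling into the next day, 12 April 2033).

10:00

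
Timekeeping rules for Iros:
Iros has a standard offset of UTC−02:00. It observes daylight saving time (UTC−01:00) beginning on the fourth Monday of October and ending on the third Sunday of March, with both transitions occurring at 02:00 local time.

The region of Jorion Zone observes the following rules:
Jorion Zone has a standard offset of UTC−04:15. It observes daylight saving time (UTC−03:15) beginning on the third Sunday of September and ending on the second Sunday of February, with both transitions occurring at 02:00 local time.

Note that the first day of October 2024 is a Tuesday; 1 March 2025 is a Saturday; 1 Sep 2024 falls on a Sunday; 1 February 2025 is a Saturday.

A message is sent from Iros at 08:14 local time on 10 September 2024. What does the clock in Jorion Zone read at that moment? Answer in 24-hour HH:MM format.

1 October 2024 is a Tuesday, so the first Monday is October 7 and the fourth is October 28.
1 March 2025 is a Saturday, so the first Sunday is March 2 and the third is March 16.
Daylight saving runs 28 October 2024 – 16 March 2025; 10 September 2024 is outside that window, so Iros is on standard time at UTC−02:00.
08:14 Iros + 2h = 10:14 UTC.
1 September 2024 is a Sunday, so the first Sunday is September 1 and the third is September 15.
1 February 2025 is a Saturday, so the first Sunday is February 2 and the second is February 9.
At the standard offset (UTC−04:15), 10:14 UTC − 4h15m = 05:59 Jorion Zone standard time.
The standard-time date in Jorion Zone, 10 September 2024, is outside the daylight-saving period (15 September 2024 – 9 February 2025), so Jorion Zone is on standard time, UTC−04:15.
10:14 UTC − 4h15m = 05:59 Jorion Zone.

05:59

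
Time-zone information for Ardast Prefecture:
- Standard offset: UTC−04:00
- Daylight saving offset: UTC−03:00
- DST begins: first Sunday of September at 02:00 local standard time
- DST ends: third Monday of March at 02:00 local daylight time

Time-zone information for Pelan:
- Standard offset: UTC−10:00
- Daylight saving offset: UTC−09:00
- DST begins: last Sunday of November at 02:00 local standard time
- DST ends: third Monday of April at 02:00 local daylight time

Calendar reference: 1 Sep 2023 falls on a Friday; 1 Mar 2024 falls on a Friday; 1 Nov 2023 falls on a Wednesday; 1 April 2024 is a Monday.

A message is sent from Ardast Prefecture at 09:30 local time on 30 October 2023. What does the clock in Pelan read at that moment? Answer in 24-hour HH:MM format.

02:30

1 September 2023 is a Friday, so the first Sunday is September 3.
1 March 2024 is a Friday, so the first Monday is March 4 and the third is March 18.
30 October 2023 falls between 3 September 2023 and 18 March 2024, so daylight saving is in effect and Ardast Prefecture is at UTC−03:00.
09:30 Ardast Prefecture + 3h = 12:30 UTC.
1 November 2023 is a Wednesday, so Sundays fall on 5, 12, 19, 26; the last is November 26.
1 April 2024 is a Monday, so the first Monday is April 1 and the third is April 15.
At the standard offset (UTC−10:00), 12:30 UTC − 10h = 02:30 Pelan standard time.
The standard-time date in Pelan, 30 October 2023, does not fall between 26 November 2023 and 15 April 2024, so daylight saving is not in effect and Pelan is at UTC−10:00.
12:30 UTC − 10h = 02:30 Pelan.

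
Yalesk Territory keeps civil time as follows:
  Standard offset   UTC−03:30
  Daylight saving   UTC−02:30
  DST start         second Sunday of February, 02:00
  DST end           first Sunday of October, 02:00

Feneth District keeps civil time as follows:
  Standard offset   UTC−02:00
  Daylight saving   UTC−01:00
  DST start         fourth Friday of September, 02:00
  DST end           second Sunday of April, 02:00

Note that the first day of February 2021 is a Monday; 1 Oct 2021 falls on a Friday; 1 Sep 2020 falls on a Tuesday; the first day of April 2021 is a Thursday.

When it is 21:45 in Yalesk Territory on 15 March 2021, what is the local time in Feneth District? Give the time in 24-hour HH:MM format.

1 February 2021 is a Monday, so the first Sunday is February 7 and the second is February 14.
1 October 2021 is a Friday, so the first Sunday is October 3.
Daylight saving runs 14 February – 3 October; 15 March 2021 is inside that window, so Yalesk Territory is at UTC−02:30.
21:45 Yalesk Territory + 2h30m = 00:15 UTC (rolling into the next day, 16 March 2021).
1 September 2020 is a Tuesday, so the first Friday is September 4 and the fourth is September 25.
1 April 2021 is a Thursday, so the first Sunday is April 4 and the second is April 11.
At the standard offset (UTC−02:00), 00:15 UTC − 2h = 22:15 Feneth District standard time (rolling into the previous day, 15 March 2021).
The standard-time date in Feneth District, 15 March 2021, lies within the daylight-saving period (25 September 2020 – 11 April 2021), so Feneth District is on daylight time, UTC−01:00.
00:15 UTC − 1h = 23:15 Feneth District (rolling into the previous day, 15 March 2021).

23:15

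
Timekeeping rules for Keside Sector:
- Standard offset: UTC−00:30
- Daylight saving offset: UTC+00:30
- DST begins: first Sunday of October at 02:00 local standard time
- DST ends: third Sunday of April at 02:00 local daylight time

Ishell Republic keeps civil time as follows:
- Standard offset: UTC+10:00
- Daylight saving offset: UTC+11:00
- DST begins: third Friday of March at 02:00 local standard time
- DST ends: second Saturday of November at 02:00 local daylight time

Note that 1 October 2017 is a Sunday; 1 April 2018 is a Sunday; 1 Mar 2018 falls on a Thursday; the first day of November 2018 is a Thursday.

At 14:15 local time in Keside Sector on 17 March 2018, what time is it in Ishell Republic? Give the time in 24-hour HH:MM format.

1 October 2017 is a Sunday, so the first Sunday is October 1.
1 April 2018 is a Sunday, so the first Sunday is April 1 and the third is April 15.
Daylight saving runs 1 October 2017 – 15 April 2018; 17 March 2018 is inside that window, so Keside Sector is at UTC+00:30.
14:15 Keside Sector − 0h30m = 13:45 UTC.
1 March 2018 is a Thursday, so the first Friday is March 2 and the third is March 16.
1 November 2018 is a Thursday, so the first Saturday is November 3 and the second is November 10.
At the standard offset (UTC+10:00), 13:45 UTC + 10h = 23:45 Ishell Republic standard time.
Daylight saving runs 16 March – 10 November; the standard-time date in Ishell Republic, 17 March 2018, is inside that window, so Ishell Republic is at UTC+11:00.
13:45 UTC + 11h = 00:45 Ishell Republic (rolling into the next day, 18 March 2018).

00:45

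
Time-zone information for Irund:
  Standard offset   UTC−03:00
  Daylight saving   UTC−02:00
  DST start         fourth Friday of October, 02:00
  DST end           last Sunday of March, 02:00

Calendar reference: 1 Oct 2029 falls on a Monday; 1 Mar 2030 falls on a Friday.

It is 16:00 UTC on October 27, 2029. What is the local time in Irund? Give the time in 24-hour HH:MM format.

1 October 2029 is a Monday, so the first Friday is October 5 and the fourth is October 26.
1 March 2030 is a Friday, so Sundays fall on 3, 10, 17, 24, 31; the last is March 31.
At the standard offset (UTC−03:00), 16:00 UTC − 3h = 13:00 Irund standard time.
Daylight saving runs 26 October 2029 – 31 March 2030; the standard-time date in Irund, October 27, 2029, is inside that window, so Irund is at UTC−02:00.
16:00 UTC − 2h = 14:00 local.

14:00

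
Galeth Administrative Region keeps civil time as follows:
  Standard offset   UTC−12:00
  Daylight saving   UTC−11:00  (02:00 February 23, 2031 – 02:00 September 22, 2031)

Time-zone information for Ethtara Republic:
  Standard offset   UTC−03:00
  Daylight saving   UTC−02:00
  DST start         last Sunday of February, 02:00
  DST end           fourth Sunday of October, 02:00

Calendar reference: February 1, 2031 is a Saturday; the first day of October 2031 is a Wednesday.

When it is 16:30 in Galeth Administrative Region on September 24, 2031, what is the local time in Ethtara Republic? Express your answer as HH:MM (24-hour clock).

Daylight saving runs 23 February – 22 September; September 24, 2031 is outside that window, so Galeth Administrative Region is on standard time at UTC−12:00.
16:30 Galeth Administrative Region + 12h = 04:30 UTC (rolling into the next day, 25 September 2031).
1 February 2031 is a Saturday, so Sundays fall on 2, 9, 16, 23; the last is February 23.
1 October 2031 is a Wednesday, so the first Sunday is October 5 and the fourth is October 26.
At the standard offset (UTC−03:00), 04:30 UTC − 3h = 01:30 Ethtara Republic standard time.
The standard-time date in Ethtara Republic, September 25, 2031, lies within the daylight-saving period (23 February – 26 October), so Ethtara Republic is on daylight time, UTC−02:00.
04:30 UTC − 2h = 02:30 Ethtara Republic.

02:30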